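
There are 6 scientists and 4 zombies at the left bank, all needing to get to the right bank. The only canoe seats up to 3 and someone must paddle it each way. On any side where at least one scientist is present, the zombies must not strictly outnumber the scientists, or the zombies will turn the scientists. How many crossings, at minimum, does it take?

9

Counting alone: each trip to the right bank takes at most 3 across and each return brings at least 1 back, so after t trips out (and t−1 returns) at most 3t − (t−1) of the 10 are across; that first reaches 10 at t = 5, so at least 9 crossings are needed.
The plan below uses exactly 9 crossings, so it is optimal:
1. 2 zombies → the right bank.  (the left bank: 6S 2Z; the right bank: 0S 2Z)
2. 1 zombie ← the left bank.  (the left bank: 6S 3Z; the right bank: 0S 1Z)
3. 3 zombies → the right bank.  (the left bank: 6S 0Z; the right bank: 0S 4Z)
4. 1 zombie ← the left bank.  (the left bank: 6S 1Z; the right bank: 0S 3Z)
5. 3 scientists → the right bank.  (the left bank: 3S 1Z; the right bank: 3S 3Z)
6. 1 zombie ← the left bank.  (the left bank: 3S 2Z; the right bank: 3S 2Z)
7. 1 scientist and 2 zombies → the right bank.  (the left bank: 2S 0Z; the right bank: 4S 4Z)
8. 1 zombie ← the left bank.  (the left bank: 2S 1Z; the right bank: 4S 3Z)
9. 2 scientists and 1 zombie → the right bank.  (the left bank: 0S 0Z; the right bank: 6S 4Z)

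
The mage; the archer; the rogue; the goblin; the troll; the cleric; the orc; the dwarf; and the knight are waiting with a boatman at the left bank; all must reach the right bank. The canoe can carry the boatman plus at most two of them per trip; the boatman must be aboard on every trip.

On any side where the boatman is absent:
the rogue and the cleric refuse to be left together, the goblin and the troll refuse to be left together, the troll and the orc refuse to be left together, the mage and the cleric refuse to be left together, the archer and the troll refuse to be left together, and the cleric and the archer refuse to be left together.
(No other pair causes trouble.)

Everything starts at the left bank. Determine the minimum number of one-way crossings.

Counting alone: the boatman can take at most 2 across per trip to the right bank, so moving all 9 needs at least 5 loaded trips out, with a return between consecutive ones — at least 9 crossings.
The safety rule pushes this higher. Following every safe sequence of crossings, the most of the 9 that can be at the right bank as the canoe arrives there on crossing 9 is 8 — never all 9.
So no plan with fewer than 11 crossings exists, and this one achieves 11:
1. Boatman goes to the right bank with the cleric and the troll.
2. Boatman goes back to the left bank alone.
3. Boatman goes to the right bank with the mage.
4. Boatman goes back to the left bank with the cleric.
5. Boatman goes to the right bank with the archer and the rogue.
6. Boatman goes back to the left bank with the troll.
7. Boatman goes to the right bank with the goblin and the orc.
8. Boatman goes back to the left bank alone.
9. Boatman goes to the right bank with the dwarf and the knight.
10. Boatman goes back to the left bank alone.
11. Boatman goes to the right bank with the cleric and the troll.

11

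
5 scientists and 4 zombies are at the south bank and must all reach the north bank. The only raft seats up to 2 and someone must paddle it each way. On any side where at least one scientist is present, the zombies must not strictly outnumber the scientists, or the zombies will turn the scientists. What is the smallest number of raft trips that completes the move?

Counting alone: each trip to the north bank takes at most 2 across and each return brings at least 1 back, so after t trips out (and t−1 returns) at most 2t − (t−1) of the 9 are across; that first reaches 9 at t = 8, so at least 15 crossings are needed.
The plan below uses exactly 15 crossings, so it is optimal:
1. 2 zombies → the north bank.  (the south bank: 5S 2Z; the north bank: 0S 2Z)
2. 1 zombie ← the south bank.  (the south bank: 5S 3Z; the north bank: 0S 1Z)
3. 2 zombies → the north bank.  (the south bank: 5S 1Z; the north bank: 0S 3Z)
4. 1 zombie ← the south bank.  (the south bank: 5S 2Z; the north bank: 0S 2Z)
5. 2 scientists → the north bank.  (the south bank: 3S 2Z; the north bank: 2S 2Z)
6. 1 zombie ← the south bank.  (the south bank: 3S 3Z; the north bank: 2S 1Z)
7. 1 scientist and 1 zombie → the north bank.  (the south bank: 2S 2Z; the north bank: 3S 2Z)
8. 1 scientist ← the south bank.  (the south bank: 3S 2Z; the north bank: 2S 2Z)
9. 1 scientist and 1 zombie → the north bank.  (the south bank: 2S 1Z; the north bank: 3S 3Z)
10. 1 zombie ← the south bank.  (the south bank: 2S 2Z; the north bank: 3S 2Z)
11. 1 scientist and 1 zombie → the north bank.  (the south bank: 1S 1Z; the north bank: 4S 3Z)
12. 1 scientist ← the south bank.  (the south bank: 2S 1Z; the north bank: 3S 3Z)
13. 1 scientist and 1 zombie → the north bank.  (the south bank: 1S 0Z; the north bank: 4S 4Z)
14. 1 zombie ← the south bank.  (the south bank: 1S 1Z; the north bank: 4S 3Z)
15. 1 scientist and 1 zombie → the north bank.  (the south bank: 0S 0Z; the north bank: 5S 4Z)

15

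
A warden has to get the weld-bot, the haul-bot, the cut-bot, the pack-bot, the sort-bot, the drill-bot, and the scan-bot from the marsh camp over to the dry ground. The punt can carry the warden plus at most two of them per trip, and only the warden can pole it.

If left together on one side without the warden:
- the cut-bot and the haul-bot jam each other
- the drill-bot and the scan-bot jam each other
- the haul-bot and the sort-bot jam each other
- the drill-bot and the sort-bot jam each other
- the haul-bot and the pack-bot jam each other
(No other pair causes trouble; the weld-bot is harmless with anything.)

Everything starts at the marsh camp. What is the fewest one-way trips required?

9

Counting alone: the warden can take at most 2 across per trip to the dry ground, so moving all 7 needs at least 4 loaded trips out, with a return between consecutive ones — at least 7 crossings.
The safety rule pushes this higher. Following every safe sequence of crossings, the most of the 7 that can be at the dry ground as the punt arrives there on crossing 7 is 6 — never all 7.
So no plan with fewer than 9 crossings exists, and this one achieves 9:
1. Warden goes to the dry ground with the drill-bot and the haul-bot.  [the marsh camp: the cut-bot, the pack-bot, the scan-bot, the sort-bot, the weld-bot | the dry ground: the drill-bot, the haul-bot]
2. Warden goes back to the marsh camp alone.  [the marsh camp: the cut-bot, the pack-bot, the scan-bot, the sort-bot, the weld-bot | the dry ground: the drill-bot, the haul-bot]
3. Warden goes to the dry ground with the weld-bot.  [the marsh camp: the cut-bot, the pack-bot, the scan-bot, the sort-bot | the dry ground: the drill-bot, the haul-bot, the weld-bot]
4. Warden goes back to the marsh camp alone.  [the marsh camp: the cut-bot, the pack-bot, the scan-bot, the sort-bot | the dry ground: the drill-bot, the haul-bot, the weld-bot]
5. Warden goes to the dry ground with the cut-bot and the pack-bot.  [the marsh camp: the scan-bot, the sort-bot | the dry ground: the cut-bot, the drill-bot, the haul-bot, the pack-bot, the weld-bot]
6. Warden goes back to the marsh camp with the haul-bot.  [the marsh camp: the haul-bot, the scan-bot, the sort-bot | the dry ground: the cut-bot, the drill-bot, the pack-bot, the weld-bot]
7. Warden goes to the dry ground with the scan-bot and the sort-bot.  [the marsh camp: the haul-bot | the dry ground: the cut-bot, the drill-bot, the pack-bot, the scan-bot, the sort-bot, the weld-bot]
8. Warden goes back to the marsh camp with the drill-bot.  [the marsh camp: the drill-bot, the haul-bot | the dry ground: the cut-bot, the pack-bot, the scan-bot, the sort-bot, the weld-bot]
9. Warden goes to the dry ground with the drill-bot and the haul-bot.  [the marsh camp: — | the dry ground: the cut-bot, the drill-bot, the haul-bot, the pack-bot, the scan-bot, the sort-bot, the weld-bot]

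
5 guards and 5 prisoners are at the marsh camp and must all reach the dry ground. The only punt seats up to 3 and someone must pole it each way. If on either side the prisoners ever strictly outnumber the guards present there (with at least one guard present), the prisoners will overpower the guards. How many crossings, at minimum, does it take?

Counting alone: each trip to the dry ground takes at most 3 across and each return brings at least 1 back, so after t trips out (and t−1 returns) at most 3t − (t−1) of the 10 are across; that first reaches 10 at t = 5, so at least 9 crossings are needed.
The safety rule pushes this higher. Following every safe sequence of crossings, the most of the 10 that can be at the dry ground as the punt arrives there on crossing 9 is 9 — never all 10.
So no plan with fewer than 11 crossings exists, and this one achieves 11:
1. 2 prisoners → the dry ground.  (the marsh camp: 5G 3P; the dry ground: 0G 2P)
2. 1 prisoner ← the marsh camp.  (the marsh camp: 5G 4P; the dry ground: 0G 1P)
3. 3 prisoners → the dry ground.  (the marsh camp: 5G 1P; the dry ground: 0G 4P)
4. 1 prisoner ← the marsh camp.  (the marsh camp: 5G 2P; the dry ground: 0G 3P)
5. 3 guards → the dry ground.  (the marsh camp: 2G 2P; the dry ground: 3G 3P)
6. 1 guard and 1 prisoner ← the marsh camp.  (the marsh camp: 3G 3P; the dry ground: 2G 2P)
7. 3 guards → the dry ground.  (the marsh camp: 0G 3P; the dry ground: 5G 2P)
8. 1 prisoner ← the marsh camp.  (the marsh camp: 0G 4P; the dry ground: 5G 1P)
9. 2 prisoners → the dry ground.  (the marsh camp: 0G 2P; the dry ground: 5G 3P)
10. 1 prisoner ← the marsh camp.  (the marsh camp: 0G 3P; the dry ground: 5G 2P)
11. 3 prisoners → the dry ground.  (the marsh camp: 0G 0P; the dry ground: 5G 5P)

11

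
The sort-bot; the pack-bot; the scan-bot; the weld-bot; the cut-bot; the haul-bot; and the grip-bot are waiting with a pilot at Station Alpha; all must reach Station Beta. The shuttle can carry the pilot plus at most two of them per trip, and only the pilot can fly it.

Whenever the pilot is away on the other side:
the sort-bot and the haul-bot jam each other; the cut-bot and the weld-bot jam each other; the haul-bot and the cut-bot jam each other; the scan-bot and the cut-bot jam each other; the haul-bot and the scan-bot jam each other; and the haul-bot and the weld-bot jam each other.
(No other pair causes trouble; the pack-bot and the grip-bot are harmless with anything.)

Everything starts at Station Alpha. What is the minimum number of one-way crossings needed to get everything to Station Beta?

11

Counting alone: the pilot can take at most 2 across per trip to Station Beta, so moving all 7 needs at least 4 loaded trips out, with a return between consecutive ones — at least 7 crossings.
The safety rule pushes this higher. Following every safe sequence of crossings, the most of the 7 that can be at Station Beta as the shuttle arrives there on crossings 7, 9 is 5, 6 respectively — never all 7.
So no plan with fewer than 11 crossings exists, and this one achieves 11:
1. Pilot goes to Station Beta with the cut-bot and the haul-bot.  [Station Alpha: the grip-bot, the pack-bot, the scan-bot, the sort-bot, the weld-bot | Station Beta: the cut-bot, the haul-bot]
2. Pilot goes back to Station Alpha with the cut-bot.  [Station Alpha: the cut-bot, the grip-bot, the pack-bot, the scan-bot, the sort-bot, the weld-bot | Station Beta: the haul-bot]
3. Pilot goes to Station Beta with the cut-bot and the sort-bot.  [Station Alpha: the grip-bot, the pack-bot, the scan-bot, the weld-bot | Station Beta: the cut-bot, the haul-bot, the sort-bot]
4. Pilot goes back to Station Alpha with the haul-bot.  [Station Alpha: the grip-bot, the haul-bot, the pack-bot, the scan-bot, the weld-bot | Station Beta: the cut-bot, the sort-bot]
5. Pilot goes to Station Beta with the haul-bot and the pack-bot.  [Station Alpha: the grip-bot, the scan-bot, the weld-bot | Station Beta: the cut-bot, the haul-bot, the pack-bot, the sort-bot]
6. Pilot goes back to Station Alpha with the haul-bot.  [Station Alpha: the grip-bot, the haul-bot, the scan-bot, the weld-bot | Station Beta: the cut-bot, the pack-bot, the sort-bot]
7. Pilot goes to Station Beta with the scan-bot and the weld-bot.  [Station Alpha: the grip-bot, the haul-bot | Station Beta: the cut-bot, the pack-bot, the scan-bot, the sort-bot, the weld-bot]
8. Pilot goes back to Station Alpha with the cut-bot.  [Station Alpha: the cut-bot, the grip-bot, the haul-bot | Station Beta: the pack-bot, the scan-bot, the sort-bot, the weld-bot]
9. Pilot goes to Station Beta with the cut-bot and the grip-bot.  [Station Alpha: the haul-bot | Station Beta: the cut-bot, the grip-bot, the pack-bot, the scan-bot, the sort-bot, the weld-bot]
10. Pilot goes back to Station Alpha with the cut-bot.  [Station Alpha: the cut-bot, the haul-bot | Station Beta: the grip-bot, the pack-bot, the scan-bot, the sort-bot, the weld-bot]
11. Pilot goes to Station Beta with the cut-bot and the haul-bot.  [Station Alpha: — | Station Beta: the cut-bot, the grip-bot, the haul-bot, the pack-bot, the scan-bot, the sort-bot, the weld-bot]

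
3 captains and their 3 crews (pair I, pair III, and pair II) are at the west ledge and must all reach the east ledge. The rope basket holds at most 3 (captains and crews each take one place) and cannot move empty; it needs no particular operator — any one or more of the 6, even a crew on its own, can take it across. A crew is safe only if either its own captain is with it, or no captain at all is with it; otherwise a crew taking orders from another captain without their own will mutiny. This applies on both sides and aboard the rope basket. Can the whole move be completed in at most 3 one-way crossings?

No

Counting alone: each trip to the east ledge takes at most 3 across and each return brings at least 1 back, so after t trips out (and t−1 returns) at most 3t − (t−1) of the 6 are across; that first reaches 6 at t = 3, so at least 5 crossings are needed.
Since 3 < 5, 3 crossings cannot be enough. (The shortest complete plan in fact takes 5:)
1. captain I and crew I cross → the east ledge.
2. captain I crosses ← the west ledge.
3. captain I, captain II, and captain III cross → the east ledge.
4. crew I crosses ← the west ledge.
5. crew I, crew II, and crew III cross → the east ledge.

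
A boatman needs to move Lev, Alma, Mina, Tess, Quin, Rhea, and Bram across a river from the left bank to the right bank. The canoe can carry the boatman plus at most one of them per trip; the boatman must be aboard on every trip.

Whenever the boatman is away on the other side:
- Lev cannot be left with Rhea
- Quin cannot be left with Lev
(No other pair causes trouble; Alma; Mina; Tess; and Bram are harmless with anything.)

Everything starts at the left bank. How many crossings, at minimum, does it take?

15

Counting alone: the boatman can take at most 1 across per trip to the right bank, so moving all 7 needs at least 7 loaded trips out, with a return between consecutive ones — at least 13 crossings.
The safety rule pushes this higher. Following every safe sequence of crossings, the most of the 7 that can be at the right bank as the canoe arrives there on crossing 13 is 6 — never all 7.
So no plan with fewer than 15 crossings exists, and this one achieves 15:
1. Boatman goes to the right bank with Lev.  [the left bank: Alma, Bram, Mina, Quin, Rhea, Tess | the right bank: Lev]
2. Boatman goes back to the left bank alone.  [the left bank: Alma, Bram, Mina, Quin, Rhea, Tess | the right bank: Lev]
3. Boatman goes to the right bank with Alma.  [the left bank: Bram, Mina, Quin, Rhea, Tess | the right bank: Alma, Lev]
4. Boatman goes back to the left bank alone.  [the left bank: Bram, Mina, Quin, Rhea, Tess | the right bank: Alma, Lev]
5. Boatman goes to the right bank with Mina.  [the left bank: Bram, Quin, Rhea, Tess | the right bank: Alma, Lev, Mina]
6. Boatman goes back to the left bank alone.  [the left bank: Bram, Quin, Rhea, Tess | the right bank: Alma, Lev, Mina]
7. Boatman goes to the right bank with Tess.  [the left bank: Bram, Quin, Rhea | the right bank: Alma, Lev, Mina, Tess]
8. Boatman goes back to the left bank alone.  [the left bank: Bram, Quin, Rhea | the right bank: Alma, Lev, Mina, Tess]
9. Boatman goes to the right bank with Quin.  [the left bank: Bram, Rhea | the right bank: Alma, Lev, Mina, Quin, Tess]
10. Boatman goes back to the left bank with Lev.  [the left bank: Bram, Lev, Rhea | the right bank: Alma, Mina, Quin, Tess]
11. Boatman goes to the right bank with Rhea.  [the left bank: Bram, Lev | the right bank: Alma, Mina, Quin, Rhea, Tess]
12. Boatman goes back to the left bank alone.  [the left bank: Bram, Lev | the right bank: Alma, Mina, Quin, Rhea, Tess]
13. Boatman goes to the right bank with Bram.  [the left bank: Lev | the right bank: Alma, Bram, Mina, Quin, Rhea, Tess]
14. Boatman goes back to the left bank alone.  [the left bank: Lev | the right bank: Alma, Bram, Mina, Quin, Rhea, Tess]
15. Boatman goes to the right bank with Lev.  [the left bank: — | the right bank: Alma, Bram, Lev, Mina, Quin, Rhea, Tess]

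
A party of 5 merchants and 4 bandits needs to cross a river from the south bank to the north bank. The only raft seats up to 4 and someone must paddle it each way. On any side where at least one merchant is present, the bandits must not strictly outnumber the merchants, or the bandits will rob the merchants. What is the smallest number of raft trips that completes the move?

Counting alone: each trip to the north bank takes at most 4 across and each return brings at least 1 back, so after t trips out (and t−1 returns) at most 4t − (t−1) of the 9 are across; that first reaches 9 at t = 3, so at least 5 crossings are needed.
The plan below uses exactly 5 crossings, so it is optimal:
1. 3 bandits → the north bank.  (the south bank: 5M 1B; the north bank: 0M 3B)
2. 1 bandit ← the south bank.  (the south bank: 5M 2B; the north bank: 0M 2B)
3. 3 merchants and 1 bandit → the north bank.  (the south bank: 2M 1B; the north bank: 3M 3B)
4. 1 bandit ← the south bank.  (the south bank: 2M 2B; the north bank: 3M 2B)
5. 2 merchants and 2 bandits → the north bank.  (the south bank: 0M 0B; the north bank: 5M 4B)

5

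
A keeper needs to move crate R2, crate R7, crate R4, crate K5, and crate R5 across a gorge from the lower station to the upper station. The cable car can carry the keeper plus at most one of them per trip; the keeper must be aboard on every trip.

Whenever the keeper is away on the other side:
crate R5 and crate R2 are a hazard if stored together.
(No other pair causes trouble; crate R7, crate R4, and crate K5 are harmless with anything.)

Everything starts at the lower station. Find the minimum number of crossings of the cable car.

Counting alone: the keeper can take at most 1 across per trip to the upper station, so moving all 5 needs at least 5 loaded trips out, with a return between consecutive ones — at least 9 crossings.
The plan below uses exactly 9 crossings, so it is optimal:
1. Keeper goes to the upper station with crate R2.
2. Keeper goes back to the lower station alone.
3. Keeper goes to the upper station with crate R7.
4. Keeper goes back to the lower station alone.
5. Keeper goes to the upper station with crate R4.
6. Keeper goes back to the lower station alone.
7. Keeper goes to the upper station with crate K5.
8. Keeper goes back to the lower station alone.
9. Keeper goes to the upper station with crate R5.

9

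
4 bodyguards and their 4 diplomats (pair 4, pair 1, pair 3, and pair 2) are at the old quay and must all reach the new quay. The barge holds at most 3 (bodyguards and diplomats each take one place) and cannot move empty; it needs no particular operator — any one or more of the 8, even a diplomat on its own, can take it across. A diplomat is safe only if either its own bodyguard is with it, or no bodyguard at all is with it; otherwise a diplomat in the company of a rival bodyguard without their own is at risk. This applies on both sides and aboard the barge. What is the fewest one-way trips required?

Counting alone: each trip to the new quay takes at most 3 across and each return brings at least 1 back, so after t trips out (and t−1 returns) at most 3t − (t−1) of the 8 are across; that first reaches 8 at t = 4, so at least 7 crossings are needed.
The safety rule pushes this higher. Following every safe sequence of crossings, the most of the 8 that can be at the new quay as the barge arrives there on crossing 7 is 7 — never all 8.
So no plan with fewer than 9 crossings exists, and this one achieves 9:
1. bodyguard 4 and diplomat 4 cross → the new quay.
2. bodyguard 4 crosses ← the old quay.
3. bodyguard 1, bodyguard 4, and diplomat 1 cross → the new quay.
4. bodyguard 4 and diplomat 4 cross ← the old quay.
5. bodyguard 2, bodyguard 3, and bodyguard 4 cross → the new quay.
6. diplomat 1 crosses ← the old quay.
7. diplomat 1 and diplomat 4 cross → the new quay.
8. diplomat 4 crosses ← the old quay.
9. diplomat 2, diplomat 3, and diplomat 4 cross → the new quay.

9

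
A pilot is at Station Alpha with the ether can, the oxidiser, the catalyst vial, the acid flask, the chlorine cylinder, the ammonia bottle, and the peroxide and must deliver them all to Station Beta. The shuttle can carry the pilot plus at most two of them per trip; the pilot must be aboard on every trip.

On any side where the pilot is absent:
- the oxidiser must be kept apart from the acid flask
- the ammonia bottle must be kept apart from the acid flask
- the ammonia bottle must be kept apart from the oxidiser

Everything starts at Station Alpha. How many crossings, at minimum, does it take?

Counting alone: the pilot can take at most 2 across per trip to Station Beta, so moving all 7 needs at least 4 loaded trips out, with a return between consecutive ones — at least 7 crossings.
The safety rule pushes this higher. Following every safe sequence of crossings, the most of the 7 that can be at Station Beta as the shuttle arrives there on crossings 7, 9 is 5, 6 respectively — never all 7.
So no plan with fewer than 11 crossings exists, and this one achieves 11:
1. Pilot goes to Station Beta with the acid flask and the oxidiser.
2. Pilot goes back to Station Alpha with the oxidiser.
3. Pilot goes to Station Beta with the ether can and the oxidiser.
4. Pilot goes back to Station Alpha with the oxidiser.
5. Pilot goes to Station Beta with the catalyst vial and the oxidiser.
6. Pilot goes back to Station Alpha with the oxidiser.
7. Pilot goes to Station Beta with the chlorine cylinder and the oxidiser.
8. Pilot goes back to Station Alpha with the oxidiser.
9. Pilot goes to Station Beta with the oxidiser and the peroxide.
10. Pilot goes back to Station Alpha with the oxidiser.
11. Pilot goes to Station Beta with the ammonia bottle and the oxidiser.

11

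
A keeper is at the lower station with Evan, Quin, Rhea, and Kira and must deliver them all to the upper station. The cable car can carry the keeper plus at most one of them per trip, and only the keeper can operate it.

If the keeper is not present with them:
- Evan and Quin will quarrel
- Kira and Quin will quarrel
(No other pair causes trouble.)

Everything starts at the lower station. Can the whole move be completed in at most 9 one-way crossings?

Yes

Yes — this plan uses 9 crossings (≤ 9):
1. Keeper goes to the upper station with Quin.  [the lower station: Evan, Kira, Rhea | the upper station: Quin]
2. Keeper goes back to the lower station alone.  [the lower station: Evan, Kira, Rhea | the upper station: Quin]
3. Keeper goes to the upper station with Evan.  [the lower station: Kira, Rhea | the upper station: Evan, Quin]
4. Keeper goes back to the lower station with Quin.  [the lower station: Kira, Quin, Rhea | the upper station: Evan]
5. Keeper goes to the upper station with Kira.  [the lower station: Quin, Rhea | the upper station: Evan, Kira]
6. Keeper goes back to the lower station alone.  [the lower station: Quin, Rhea | the upper station: Evan, Kira]
7. Keeper goes to the upper station with Rhea.  [the lower station: Quin | the upper station: Evan, Kira, Rhea]
8. Keeper goes back to the lower station alone.  [the lower station: Quin | the upper station: Evan, Kira, Rhea]
9. Keeper goes to the upper station with Quin.  [the lower station: — | the upper station: Evan, Kira, Quin, Rhea]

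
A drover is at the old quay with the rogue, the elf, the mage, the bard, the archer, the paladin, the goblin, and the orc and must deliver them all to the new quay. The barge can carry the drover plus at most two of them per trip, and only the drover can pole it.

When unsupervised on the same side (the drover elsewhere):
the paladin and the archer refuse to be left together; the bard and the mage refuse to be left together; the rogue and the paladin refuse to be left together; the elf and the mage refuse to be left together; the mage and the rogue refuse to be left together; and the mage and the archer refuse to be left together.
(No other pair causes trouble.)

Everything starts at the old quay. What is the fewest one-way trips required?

Counting alone: the drover can take at most 2 across per trip to the new quay, so moving all 8 needs at least 4 loaded trips out, with a return between consecutive ones — at least 7 crossings.
The safety rule pushes this higher. Following every safe sequence of crossings, the most of the 8 that can be at the new quay as the barge arrives there on crossing 7 is 7 — never all 8.
So no plan with fewer than 9 crossings exists, and this one achieves 9:
1. Drover goes to the new quay with the mage and the paladin.
2. Drover goes back to the old quay alone.
3. Drover goes to the new quay with the elf and the rogue.
4. Drover goes back to the old quay with the mage and the paladin.
5. Drover goes to the new quay with the archer and the bard.
6. Drover goes back to the old quay alone.
7. Drover goes to the new quay with the goblin and the orc.
8. Drover goes back to the old quay alone.
9. Drover goes to the new quay with the mage and the paladin.

9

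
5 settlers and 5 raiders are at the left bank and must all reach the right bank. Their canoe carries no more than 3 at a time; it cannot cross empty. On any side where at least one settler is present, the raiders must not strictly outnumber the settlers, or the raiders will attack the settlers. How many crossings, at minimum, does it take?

Counting alone: each trip to the right bank takes at most 3 across and each return brings at least 1 back, so after t trips out (and t−1 returns) at most 3t − (t−1) of the 10 are across; that first reaches 10 at t = 5, so at least 9 crossings are needed.
The safety rule pushes this higher. Following every safe sequence of crossings, the most of the 10 that can be at the right bank as the canoe arrives there on crossing 9 is 9 — never all 10.
So no plan with fewer than 11 crossings exists, and this one achieves 11:
1. 2 raiders → the right bank.  (the left bank: 5S 3R; the right bank: 0S 2R)
2. 1 raider ← the left bank.  (the left bank: 5S 4R; the right bank: 0S 1R)
3. 3 raiders → the right bank.  (the left bank: 5S 1R; the right bank: 0S 4R)
4. 1 raider ← the left bank.  (the left bank: 5S 2R; the right bank: 0S 3R)
5. 3 settlers → the right bank.  (the left bank: 2S 2R; the right bank: 3S 3R)
6. 1 settler and 1 raider ← the left bank.  (the left bank: 3S 3R; the right bank: 2S 2R)
7. 3 settlers → the right bank.  (the left bank: 0S 3R; the right bank: 5S 2R)
8. 1 raider ← the left bank.  (the left bank: 0S 4R; the right bank: 5S 1R)
9. 2 raiders → the right bank.  (the left bank: 0S 2R; the right bank: 5S 3R)
10. 1 raider ← the left bank.  (the left bank: 0S 3R; the right bank: 5S 2R)
11. 3 raiders → the right bank.  (the left bank: 0S 0R; the right bank: 5S 5R)

11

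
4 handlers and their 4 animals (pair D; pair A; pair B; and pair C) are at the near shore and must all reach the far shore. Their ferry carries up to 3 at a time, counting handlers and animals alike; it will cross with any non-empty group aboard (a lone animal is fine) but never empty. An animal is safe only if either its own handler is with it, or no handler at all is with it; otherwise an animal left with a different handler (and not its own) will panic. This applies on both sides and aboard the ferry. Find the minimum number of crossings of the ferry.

9

Counting alone: each trip to the far shore takes at most 3 across and each return brings at least 1 back, so after t trips out (and t−1 returns) at most 3t − (t−1) of the 8 are across; that first reaches 8 at t = 4, so at least 7 crossings are needed.
The safety rule pushes this higher. Following every safe sequence of crossings, the most of the 8 that can be at the far shore as the ferry arrives there on crossing 7 is 7 — never all 8.
So no plan with fewer than 9 crossings exists, and this one achieves 9:
1. animal D and handler D cross → the far shore.
2. handler D crosses ← the near shore.
3. animal A, handler A, and handler D cross → the far shore.
4. animal D and handler D cross ← the near shore.
5. handler B, handler C, and handler D cross → the far shore.
6. animal A crosses ← the near shore.
7. animal A and animal D cross → the far shore.
8. animal D crosses ← the near shore.
9. animal B, animal C, and animal D cross → the far shore.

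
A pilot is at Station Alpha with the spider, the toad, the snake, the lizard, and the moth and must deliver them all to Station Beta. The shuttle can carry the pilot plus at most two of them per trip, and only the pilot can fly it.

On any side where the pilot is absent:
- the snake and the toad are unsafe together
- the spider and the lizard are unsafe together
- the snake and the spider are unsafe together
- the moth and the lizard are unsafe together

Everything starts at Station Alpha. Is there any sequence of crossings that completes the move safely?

Yes

1. Pilot goes to Station Beta with the lizard and the snake.  [Station Alpha: the moth, the spider, the toad | Station Beta: the lizard, the snake]
2. Pilot goes back to Station Alpha alone.  [Station Alpha: the moth, the spider, the toad | Station Beta: the lizard, the snake]
3. Pilot goes to Station Beta with the spider.  [Station Alpha: the moth, the toad | Station Beta: the lizard, the snake, the spider]
4. Pilot goes back to Station Alpha with the lizard and the snake.  [Station Alpha: the lizard, the moth, the snake, the toad | Station Beta: the spider]
5. Pilot goes to Station Beta with the moth and the toad.  [Station Alpha: the lizard, the snake | Station Beta: the moth, the spider, the toad]
6. Pilot goes back to Station Alpha alone.  [Station Alpha: the lizard, the snake | Station Beta: the moth, the spider, the toad]
7. Pilot goes to Station Beta with the lizard and the snake.  [Station Alpha: — | Station Beta: the lizard, the moth, the snake, the spider, the toad]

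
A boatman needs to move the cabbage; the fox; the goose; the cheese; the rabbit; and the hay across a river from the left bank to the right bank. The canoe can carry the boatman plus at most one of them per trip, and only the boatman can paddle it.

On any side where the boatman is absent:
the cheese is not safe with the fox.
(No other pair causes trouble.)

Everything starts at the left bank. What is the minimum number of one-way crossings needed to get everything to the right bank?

11

Counting alone: the boatman can take at most 1 across per trip to the right bank, so moving all 6 needs at least 6 loaded trips out, with a return between consecutive ones — at least 11 crossings.
The plan below uses exactly 11 crossings, so it is optimal:
1. Boatman goes to the right bank with the fox.
2. Boatman goes back to the left bank alone.
3. Boatman goes to the right bank with the cabbage.
4. Boatman goes back to the left bank alone.
5. Boatman goes to the right bank with the goose.
6. Boatman goes back to the left bank alone.
7. Boatman goes to the right bank with the rabbit.
8. Boatman goes back to the left bank alone.
9. Boatman goes to the right bank with the hay.
10. Boatman goes back to the left bank alone.
11. Boatman goes to the right bank with the cheese.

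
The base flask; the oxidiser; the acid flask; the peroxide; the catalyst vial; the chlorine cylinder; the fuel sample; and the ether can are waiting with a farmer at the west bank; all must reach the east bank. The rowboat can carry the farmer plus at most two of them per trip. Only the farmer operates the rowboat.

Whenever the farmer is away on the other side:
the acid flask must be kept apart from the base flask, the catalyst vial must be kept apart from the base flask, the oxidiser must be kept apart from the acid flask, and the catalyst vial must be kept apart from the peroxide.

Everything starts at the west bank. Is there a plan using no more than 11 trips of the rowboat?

Yes

Yes — this plan uses 9 crossings (≤ 11):
1. Farmer goes to the east bank with the acid flask and the catalyst vial.  [the west bank: the base flask, the chlorine cylinder, the ether can, the fuel sample, the oxidiser, the peroxide | the east bank: the acid flask, the catalyst vial]
2. Farmer goes back to the west bank alone.  [the west bank: the base flask, the chlorine cylinder, the ether can, the fuel sample, the oxidiser, the peroxide | the east bank: the acid flask, the catalyst vial]
3. Farmer goes to the east bank with the base flask and the oxidiser.  [the west bank: the chlorine cylinder, the ether can, the fuel sample, the peroxide | the east bank: the acid flask, the base flask, the catalyst vial, the oxidiser]
4. Farmer goes back to the west bank with the acid flask and the catalyst vial.  [the west bank: the acid flask, the catalyst vial, the chlorine cylinder, the ether can, the fuel sample, the peroxide | the east bank: the base flask, the oxidiser]
5. Farmer goes to the east bank with the chlorine cylinder and the peroxide.  [the west bank: the acid flask, the catalyst vial, the ether can, the fuel sample | the east bank: the base flask, the chlorine cylinder, the oxidiser, the peroxide]
6. Farmer goes back to the west bank alone.  [the west bank: the acid flask, the catalyst vial, the ether can, the fuel sample | the east bank: the base flask, the chlorine cylinder, the oxidiser, the peroxide]
7. Farmer goes to the east bank with the ether can and the fuel sample.  [the west bank: the acid flask, the catalyst vial | the east bank: the base flask, the chlorine cylinder, the ether can, the fuel sample, the oxidiser, the peroxide]
8. Farmer goes back to the west bank alone.  [the west bank: the acid flask, the catalyst vial | the east bank: the base flask, the chlorine cylinder, the ether can, the fuel sample, the oxidiser, the peroxide]
9. Farmer goes to the east bank with the acid flask and the catalyst vial.  [the west bank: — | the east bank: the acid flask, the base flask, the catalyst vial, the chlorine cylinder, the ether can, the fuel sample, the oxidiser, the peroxide]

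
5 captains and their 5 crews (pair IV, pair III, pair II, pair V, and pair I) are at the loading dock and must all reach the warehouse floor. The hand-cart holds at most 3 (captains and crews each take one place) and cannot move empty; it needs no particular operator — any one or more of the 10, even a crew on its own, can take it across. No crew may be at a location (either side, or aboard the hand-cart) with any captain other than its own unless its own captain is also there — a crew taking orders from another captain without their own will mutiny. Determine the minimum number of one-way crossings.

Counting alone: each trip to the warehouse floor takes at most 3 across and each return brings at least 1 back, so after t trips out (and t−1 returns) at most 3t − (t−1) of the 10 are across; that first reaches 10 at t = 5, so at least 9 crossings are needed.
The safety rule pushes this higher. Following every safe sequence of crossings, the most of the 10 that can be at the warehouse floor as the hand-cart arrives there on crossing 9 is 9 — never all 10.
So no plan with fewer than 11 crossings exists, and this one achieves 11:
1. captain IV and crew IV cross → the warehouse floor.
2. captain IV crosses ← the loading dock.
3. crew II, crew III, and crew V cross → the warehouse floor.
4. crew IV crosses ← the loading dock.
5. captain II, captain III, and captain V cross → the warehouse floor.
6. captain III and crew III cross ← the loading dock.
7. captain I, captain III, and captain IV cross → the warehouse floor.
8. crew II crosses ← the loading dock.
9. crew III and crew IV cross → the warehouse floor.
10. crew IV crosses ← the loading dock.
11. crew I, crew II, and crew IV cross → the warehouse floor.

11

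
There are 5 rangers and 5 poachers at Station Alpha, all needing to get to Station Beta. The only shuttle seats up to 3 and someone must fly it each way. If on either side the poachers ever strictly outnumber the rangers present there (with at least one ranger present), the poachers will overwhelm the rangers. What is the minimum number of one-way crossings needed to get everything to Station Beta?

Counting alone: each trip to Station Beta takes at most 3 across and each return brings at least 1 back, so after t trips out (and t−1 returns) at most 3t − (t−1) of the 10 are across; that first reaches 10 at t = 5, so at least 9 crossings are needed.
The safety rule pushes this higher. Following every safe sequence of crossings, the most of the 10 that can be at Station Beta as the shuttle arrives there on crossing 9 is 9 — never all 10.
So no plan with fewer than 11 crossings exists, and this one achieves 11:
1. 2 poachers → Station Beta.  (Station Alpha: 5R 3P; Station Beta: 0R 2P)
2. 1 poacher ← Station Alpha.  (Station Alpha: 5R 4P; Station Beta: 0R 1P)
3. 3 poachers → Station Beta.  (Station Alpha: 5R 1P; Station Beta: 0R 4P)
4. 1 poacher ← Station Alpha.  (Station Alpha: 5R 2P; Station Beta: 0R 3P)
5. 3 rangers → Station Beta.  (Station Alpha: 2R 2P; Station Beta: 3R 3P)
6. 1 ranger and 1 poacher ← Station Alpha.  (Station Alpha: 3R 3P; Station Beta: 2R 2P)
7. 3 rangers → Station Beta.  (Station Alpha: 0R 3P; Station Beta: 5R 2P)
8. 1 poacher ← Station Alpha.  (Station Alpha: 0R 4P; Station Beta: 5R 1P)
9. 2 poachers → Station Beta.  (Station Alpha: 0R 2P; Station Beta: 5R 3P)
10. 1 poacher ← Station Alpha.  (Station Alpha: 0R 3P; Station Beta: 5R 2P)
11. 3 poachers → Station Beta.  (Station Alpha: 0R 0P; Station Beta: 5R 5P)

11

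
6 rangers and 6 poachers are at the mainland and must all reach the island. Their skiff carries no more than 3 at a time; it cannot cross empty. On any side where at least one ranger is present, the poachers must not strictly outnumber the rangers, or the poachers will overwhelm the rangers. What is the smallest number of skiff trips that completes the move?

Following every safe sequence of crossings from the start, the most of the 12 that can be at the island as the skiff arrives there on crossings 1, 3, 5 is 3, 5, 6 respectively; the best ever achieved is 6 of 12.
From crossing 7 on, no configuration arises that was not already reachable earlier: only 17 distinct safe configurations (who is on which side, and where the skiff is) can ever be reached, none of them has everyone across, and every continuation just revisits them. They are: 0 rangers + 0 poachers across (skiff back at the start); 0 rangers + 1 poacher across (skiff there); 0 rangers + 1 poacher across (skiff back at the start); 0 rangers + 2 poachers across (skiff there); 0 rangers + 2 poachers across (skiff back at the start); 0 rangers + 3 poachers across (skiff there); 0 rangers + 3 poachers across (skiff back at the start); 0 rangers + 4 poachers across (skiff there); 0 rangers + 4 poachers across (skiff back at the start); 0 rangers + 5 poachers across (skiff there); 0 rangers + 5 poachers across (skiff back at the start); 0 rangers + 6 poachers across (skiff there); 1 ranger + 1 poacher across (skiff there); 1 ranger + 1 poacher across (skiff back at the start); 2 rangers + 2 poachers across (skiff there); 2 rangers + 2 poachers across (skiff back at the start); 3 rangers + 3 poachers across (skiff there). So no valid plan exists.

impossible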